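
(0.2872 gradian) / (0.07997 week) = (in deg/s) 5.344e-06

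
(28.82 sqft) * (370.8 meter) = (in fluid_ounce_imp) 3.494e+07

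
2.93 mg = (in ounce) 0.0001034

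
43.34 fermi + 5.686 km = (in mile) 3.533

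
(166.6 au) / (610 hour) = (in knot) 2.206e+07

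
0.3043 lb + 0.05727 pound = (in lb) 0.3616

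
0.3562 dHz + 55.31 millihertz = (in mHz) 90.93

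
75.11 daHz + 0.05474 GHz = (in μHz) 5.474e+13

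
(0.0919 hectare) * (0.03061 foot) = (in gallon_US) 2265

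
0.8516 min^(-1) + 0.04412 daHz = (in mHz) 455.4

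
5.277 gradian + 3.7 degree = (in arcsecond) 3.042e+04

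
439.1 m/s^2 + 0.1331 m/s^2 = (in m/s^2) 439.2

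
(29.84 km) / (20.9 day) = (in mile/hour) 0.03697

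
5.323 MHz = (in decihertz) 5.323e+07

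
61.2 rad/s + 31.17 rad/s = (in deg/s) 5292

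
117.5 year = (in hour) 1.029e+06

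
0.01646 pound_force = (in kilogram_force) 0.007466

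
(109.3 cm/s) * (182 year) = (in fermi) 6.273e+24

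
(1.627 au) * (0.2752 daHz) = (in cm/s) 6.698e+13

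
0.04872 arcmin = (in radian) 1.417e-05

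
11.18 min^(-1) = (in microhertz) 1.863e+05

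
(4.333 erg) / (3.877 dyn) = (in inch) 0.44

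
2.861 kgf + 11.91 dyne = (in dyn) 2.806e+06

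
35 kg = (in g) 3.5e+04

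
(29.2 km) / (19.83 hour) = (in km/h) 1.473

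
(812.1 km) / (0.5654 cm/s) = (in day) 1662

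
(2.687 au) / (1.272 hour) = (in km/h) 3.16e+08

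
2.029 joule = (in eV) 1.266e+19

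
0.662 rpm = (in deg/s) 3.972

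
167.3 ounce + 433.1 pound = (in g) 2.012e+05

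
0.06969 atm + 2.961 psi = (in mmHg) 206.1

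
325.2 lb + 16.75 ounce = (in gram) 1.48e+05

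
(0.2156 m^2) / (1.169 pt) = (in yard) 571.7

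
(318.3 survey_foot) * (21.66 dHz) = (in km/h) 756.5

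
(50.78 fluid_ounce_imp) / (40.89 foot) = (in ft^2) 0.001246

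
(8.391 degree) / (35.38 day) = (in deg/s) 2.745e-06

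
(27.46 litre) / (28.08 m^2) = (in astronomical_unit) 6.537e-15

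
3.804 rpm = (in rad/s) 0.3984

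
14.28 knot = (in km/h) 26.45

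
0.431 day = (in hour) 10.34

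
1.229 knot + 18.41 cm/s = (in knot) 1.587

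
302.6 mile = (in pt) 1.38e+09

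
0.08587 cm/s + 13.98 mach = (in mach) 13.98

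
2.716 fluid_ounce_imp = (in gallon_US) 0.02039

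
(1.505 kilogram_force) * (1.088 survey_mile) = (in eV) 1.613e+23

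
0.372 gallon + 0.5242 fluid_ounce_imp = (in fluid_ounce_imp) 50.08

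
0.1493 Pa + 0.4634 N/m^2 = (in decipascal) 6.127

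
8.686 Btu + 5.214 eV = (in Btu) 8.686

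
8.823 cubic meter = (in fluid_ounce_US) 2.983e+05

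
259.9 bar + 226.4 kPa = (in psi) 3802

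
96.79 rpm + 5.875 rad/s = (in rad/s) 16.01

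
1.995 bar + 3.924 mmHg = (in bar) 2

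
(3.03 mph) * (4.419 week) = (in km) 3620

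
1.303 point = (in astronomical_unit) 3.073e-15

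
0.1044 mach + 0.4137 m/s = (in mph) 80.44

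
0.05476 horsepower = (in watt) 40.83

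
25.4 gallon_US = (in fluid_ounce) 3251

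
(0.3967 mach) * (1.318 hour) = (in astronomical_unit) 4.284e-06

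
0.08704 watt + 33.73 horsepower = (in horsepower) 33.73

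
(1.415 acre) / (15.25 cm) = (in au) 2.51e-07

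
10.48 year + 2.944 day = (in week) 546.9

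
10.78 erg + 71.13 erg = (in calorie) 1.958e-06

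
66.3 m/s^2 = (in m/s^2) 66.3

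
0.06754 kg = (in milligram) 6.754e+04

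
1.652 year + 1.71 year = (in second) 1.06e+08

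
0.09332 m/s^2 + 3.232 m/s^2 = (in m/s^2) 3.325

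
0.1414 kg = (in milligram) 1.414e+05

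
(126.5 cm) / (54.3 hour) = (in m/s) 6.471e-06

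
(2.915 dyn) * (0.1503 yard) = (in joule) 4.006e-06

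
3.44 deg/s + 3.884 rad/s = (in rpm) 37.66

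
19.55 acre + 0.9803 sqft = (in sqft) 8.516e+05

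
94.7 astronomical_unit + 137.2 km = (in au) 94.7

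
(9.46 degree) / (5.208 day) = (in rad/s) 3.669e-07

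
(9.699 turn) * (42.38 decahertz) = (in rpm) 2.466e+05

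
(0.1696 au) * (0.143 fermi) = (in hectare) 3.628e-10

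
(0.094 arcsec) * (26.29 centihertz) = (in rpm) 1.144e-06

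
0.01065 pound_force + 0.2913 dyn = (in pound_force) 0.01065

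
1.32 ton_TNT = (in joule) 5.523e+09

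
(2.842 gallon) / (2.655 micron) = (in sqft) 4.362e+04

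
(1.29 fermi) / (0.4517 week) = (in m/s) 4.722e-21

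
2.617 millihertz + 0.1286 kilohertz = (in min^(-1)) 7716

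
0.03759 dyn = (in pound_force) 8.451e-08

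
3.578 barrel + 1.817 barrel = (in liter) 857.7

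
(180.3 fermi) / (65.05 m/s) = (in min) 4.62e-17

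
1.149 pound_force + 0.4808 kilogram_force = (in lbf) 2.209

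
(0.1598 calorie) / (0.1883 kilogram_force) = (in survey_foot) 1.188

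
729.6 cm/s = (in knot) 14.18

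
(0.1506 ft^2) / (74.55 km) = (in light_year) 1.984e-23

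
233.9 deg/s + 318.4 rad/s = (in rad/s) 322.5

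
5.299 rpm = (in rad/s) 0.5549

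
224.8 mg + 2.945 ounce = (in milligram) 8.371e+04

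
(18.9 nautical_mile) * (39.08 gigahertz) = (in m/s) 1.368e+15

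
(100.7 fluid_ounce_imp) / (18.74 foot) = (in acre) 1.238e-07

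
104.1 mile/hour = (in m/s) 46.54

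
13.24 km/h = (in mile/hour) 8.227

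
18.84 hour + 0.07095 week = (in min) 1846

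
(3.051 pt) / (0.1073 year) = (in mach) 9.342e-13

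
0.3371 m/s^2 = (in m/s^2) 0.3371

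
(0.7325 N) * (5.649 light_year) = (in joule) 3.915e+16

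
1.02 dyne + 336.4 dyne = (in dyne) 337.4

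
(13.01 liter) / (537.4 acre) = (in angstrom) 59.82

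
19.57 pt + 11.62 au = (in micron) 1.738e+18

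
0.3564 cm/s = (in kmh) 0.01283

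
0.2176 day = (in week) 0.03109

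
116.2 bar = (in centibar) 1.162e+04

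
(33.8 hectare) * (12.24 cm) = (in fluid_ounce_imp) 1.456e+09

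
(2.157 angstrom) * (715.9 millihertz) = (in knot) 3.002e-10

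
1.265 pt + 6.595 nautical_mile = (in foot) 4.007e+04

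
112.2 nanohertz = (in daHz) 1.122e-08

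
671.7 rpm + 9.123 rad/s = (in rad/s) 79.46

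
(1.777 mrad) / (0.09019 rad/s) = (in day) 2.28e-07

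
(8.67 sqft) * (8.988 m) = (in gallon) 1912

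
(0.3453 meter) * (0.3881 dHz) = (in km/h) 0.04824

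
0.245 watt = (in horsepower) 0.0003286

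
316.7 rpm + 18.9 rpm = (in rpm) 335.6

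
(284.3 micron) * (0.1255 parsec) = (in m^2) 1.101e+12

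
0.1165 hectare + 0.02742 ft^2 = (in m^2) 1165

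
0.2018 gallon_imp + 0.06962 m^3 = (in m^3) 0.07054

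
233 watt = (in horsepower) 0.3125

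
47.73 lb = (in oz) 763.7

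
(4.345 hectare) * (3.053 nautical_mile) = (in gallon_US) 6.49e+10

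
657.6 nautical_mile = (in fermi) 1.218e+21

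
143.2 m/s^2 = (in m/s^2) 143.2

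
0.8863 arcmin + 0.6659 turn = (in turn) 0.6659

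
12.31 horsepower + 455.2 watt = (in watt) 9635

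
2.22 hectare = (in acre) 5.486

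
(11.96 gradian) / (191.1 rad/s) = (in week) 1.625e-09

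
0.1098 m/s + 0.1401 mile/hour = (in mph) 0.3857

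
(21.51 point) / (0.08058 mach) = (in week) 4.573e-10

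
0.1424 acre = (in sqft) 6203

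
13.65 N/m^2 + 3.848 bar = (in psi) 55.81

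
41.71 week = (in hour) 7007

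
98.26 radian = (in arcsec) 2.027e+07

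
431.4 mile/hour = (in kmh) 694.3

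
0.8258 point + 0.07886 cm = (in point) 3.061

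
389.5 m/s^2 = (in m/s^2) 389.5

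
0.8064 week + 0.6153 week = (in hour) 238.8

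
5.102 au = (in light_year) 8.068e-05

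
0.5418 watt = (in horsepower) 0.0007266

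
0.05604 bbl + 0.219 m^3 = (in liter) 227.9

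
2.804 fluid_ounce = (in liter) 0.08292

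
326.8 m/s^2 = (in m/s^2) 326.8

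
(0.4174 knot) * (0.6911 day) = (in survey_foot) 4.207e+04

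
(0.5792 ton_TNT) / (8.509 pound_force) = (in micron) 6.403e+13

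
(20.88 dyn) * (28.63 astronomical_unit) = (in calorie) 2.137e+08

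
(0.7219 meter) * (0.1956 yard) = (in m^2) 0.1291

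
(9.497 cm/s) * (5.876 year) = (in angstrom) 1.76e+17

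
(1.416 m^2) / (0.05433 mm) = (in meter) 2.606e+04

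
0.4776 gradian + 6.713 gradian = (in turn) 0.01798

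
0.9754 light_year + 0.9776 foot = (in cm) 9.228e+17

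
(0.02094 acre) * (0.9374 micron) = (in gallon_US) 0.02098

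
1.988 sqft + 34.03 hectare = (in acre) 84.09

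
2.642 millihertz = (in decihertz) 0.02642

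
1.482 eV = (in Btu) 2.251e-22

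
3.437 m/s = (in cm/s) 343.7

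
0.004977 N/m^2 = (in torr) 3.733e-05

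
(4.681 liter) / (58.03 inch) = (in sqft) 0.03418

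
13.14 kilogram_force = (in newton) 128.9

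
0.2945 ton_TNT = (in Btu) 1.168e+06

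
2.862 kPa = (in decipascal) 2.862e+04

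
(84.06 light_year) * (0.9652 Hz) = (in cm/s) 7.676e+19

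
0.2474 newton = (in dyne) 2.474e+04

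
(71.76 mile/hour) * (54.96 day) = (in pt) 4.318e+11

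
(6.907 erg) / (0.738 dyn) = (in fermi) 9.359e+13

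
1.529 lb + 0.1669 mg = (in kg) 0.6935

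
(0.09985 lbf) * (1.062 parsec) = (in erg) 1.455e+23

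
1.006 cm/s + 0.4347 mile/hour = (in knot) 0.3973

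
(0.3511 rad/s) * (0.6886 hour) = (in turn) 138.5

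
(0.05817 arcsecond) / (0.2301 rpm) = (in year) 3.711e-13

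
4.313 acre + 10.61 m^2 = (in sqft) 1.88e+05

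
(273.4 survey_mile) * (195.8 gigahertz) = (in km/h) 3.101e+17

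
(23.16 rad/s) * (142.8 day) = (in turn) 4.548e+07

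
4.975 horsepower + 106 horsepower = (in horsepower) 111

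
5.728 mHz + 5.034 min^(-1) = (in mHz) 89.63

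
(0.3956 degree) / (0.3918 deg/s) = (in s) 1.01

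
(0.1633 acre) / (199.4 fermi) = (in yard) 3.624e+15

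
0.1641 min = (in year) 3.122e-07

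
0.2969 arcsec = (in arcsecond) 0.2969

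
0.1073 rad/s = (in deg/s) 6.148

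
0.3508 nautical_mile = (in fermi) 6.497e+17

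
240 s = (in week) 0.0003968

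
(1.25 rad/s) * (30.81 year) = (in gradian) 7.732e+10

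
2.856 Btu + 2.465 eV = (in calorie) 720.2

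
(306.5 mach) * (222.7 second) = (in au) 0.0001554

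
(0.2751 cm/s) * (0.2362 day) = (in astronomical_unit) 3.753e-10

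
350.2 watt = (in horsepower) 0.4696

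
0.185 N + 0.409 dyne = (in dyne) 1.85e+04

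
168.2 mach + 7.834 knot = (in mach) 168.2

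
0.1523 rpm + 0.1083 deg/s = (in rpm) 0.1704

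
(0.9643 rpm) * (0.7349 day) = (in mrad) 6.412e+06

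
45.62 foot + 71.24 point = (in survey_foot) 45.7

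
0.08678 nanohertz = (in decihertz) 8.678e-10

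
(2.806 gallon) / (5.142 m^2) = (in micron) 2066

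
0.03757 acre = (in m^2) 152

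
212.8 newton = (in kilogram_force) 21.7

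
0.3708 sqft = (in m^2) 0.03445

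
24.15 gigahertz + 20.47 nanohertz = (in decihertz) 2.415e+11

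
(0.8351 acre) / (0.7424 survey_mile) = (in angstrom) 2.829e+10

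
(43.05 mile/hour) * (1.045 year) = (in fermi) 6.342e+23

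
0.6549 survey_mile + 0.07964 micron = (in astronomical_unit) 7.045e-09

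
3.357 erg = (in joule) 3.357e-07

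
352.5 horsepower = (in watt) 2.629e+05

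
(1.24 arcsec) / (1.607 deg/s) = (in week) 3.544e-10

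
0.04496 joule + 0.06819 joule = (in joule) 0.1132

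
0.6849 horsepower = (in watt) 510.7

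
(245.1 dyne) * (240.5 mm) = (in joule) 0.0005895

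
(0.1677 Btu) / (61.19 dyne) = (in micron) 2.892e+11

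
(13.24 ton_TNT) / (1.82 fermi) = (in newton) 3.044e+25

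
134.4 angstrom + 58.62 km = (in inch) 2.308e+06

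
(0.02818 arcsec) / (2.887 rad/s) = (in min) 7.887e-10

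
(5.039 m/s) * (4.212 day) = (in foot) 6.016e+06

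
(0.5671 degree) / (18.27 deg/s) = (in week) 5.132e-08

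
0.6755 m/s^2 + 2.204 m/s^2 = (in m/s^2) 2.88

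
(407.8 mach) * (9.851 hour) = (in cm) 4.924e+11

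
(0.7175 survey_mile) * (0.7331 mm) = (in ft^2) 9.112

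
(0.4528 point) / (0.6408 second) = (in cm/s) 0.02493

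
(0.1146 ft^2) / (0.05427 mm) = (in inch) 7724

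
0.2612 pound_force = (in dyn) 1.162e+05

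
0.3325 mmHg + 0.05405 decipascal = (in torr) 0.3325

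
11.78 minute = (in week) 0.001169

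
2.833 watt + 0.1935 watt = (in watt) 3.027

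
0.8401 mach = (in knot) 556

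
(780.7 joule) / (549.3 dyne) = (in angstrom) 1.421e+15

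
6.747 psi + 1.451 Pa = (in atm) 0.4591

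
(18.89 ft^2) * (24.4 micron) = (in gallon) 0.01131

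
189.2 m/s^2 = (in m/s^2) 189.2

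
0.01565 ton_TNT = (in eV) 4.087e+26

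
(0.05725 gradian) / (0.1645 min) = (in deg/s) 0.00522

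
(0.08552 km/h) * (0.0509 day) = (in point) 2.961e+05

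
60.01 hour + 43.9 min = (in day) 2.531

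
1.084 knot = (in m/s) 0.5577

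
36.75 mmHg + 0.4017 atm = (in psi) 6.614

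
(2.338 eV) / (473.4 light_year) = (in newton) 8.364e-38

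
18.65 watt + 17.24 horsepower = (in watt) 1.287e+04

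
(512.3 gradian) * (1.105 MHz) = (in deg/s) 5.095e+08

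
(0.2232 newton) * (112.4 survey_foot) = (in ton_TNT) 1.828e-09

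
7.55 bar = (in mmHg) 5663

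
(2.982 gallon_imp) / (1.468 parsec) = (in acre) 7.395e-23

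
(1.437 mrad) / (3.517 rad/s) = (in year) 1.296e-11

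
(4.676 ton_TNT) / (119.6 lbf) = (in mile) 2.285e+04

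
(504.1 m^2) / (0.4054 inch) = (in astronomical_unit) 3.272e-07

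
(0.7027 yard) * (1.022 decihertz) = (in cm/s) 6.567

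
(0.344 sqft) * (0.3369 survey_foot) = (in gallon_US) 0.8669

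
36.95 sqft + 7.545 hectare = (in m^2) 7.545e+04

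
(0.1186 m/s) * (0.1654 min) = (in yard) 1.287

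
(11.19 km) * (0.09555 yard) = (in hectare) 0.09777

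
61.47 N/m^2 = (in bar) 0.0006147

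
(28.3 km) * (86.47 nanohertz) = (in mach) 7.187e-06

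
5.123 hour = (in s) 1.844e+04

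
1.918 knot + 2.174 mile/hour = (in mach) 0.005752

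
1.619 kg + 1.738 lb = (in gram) 2407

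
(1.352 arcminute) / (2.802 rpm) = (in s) 0.00134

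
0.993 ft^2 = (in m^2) 0.09225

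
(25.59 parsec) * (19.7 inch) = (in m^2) 3.951e+17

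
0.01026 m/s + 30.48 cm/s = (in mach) 0.0009253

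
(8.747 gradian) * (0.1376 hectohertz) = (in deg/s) 108.3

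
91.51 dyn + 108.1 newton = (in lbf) 24.3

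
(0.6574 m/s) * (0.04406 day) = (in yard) 2737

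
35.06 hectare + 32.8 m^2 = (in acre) 86.64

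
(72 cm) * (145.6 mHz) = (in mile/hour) 0.2345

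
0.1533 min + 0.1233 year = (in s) 3.888e+06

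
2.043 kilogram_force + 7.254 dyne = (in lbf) 4.504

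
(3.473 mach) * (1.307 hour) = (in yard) 6.085e+06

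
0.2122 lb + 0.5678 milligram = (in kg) 0.09625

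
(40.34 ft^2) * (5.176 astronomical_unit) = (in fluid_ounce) 9.813e+16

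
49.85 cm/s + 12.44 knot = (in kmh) 24.83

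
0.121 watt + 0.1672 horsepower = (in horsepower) 0.1674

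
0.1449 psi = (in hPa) 9.991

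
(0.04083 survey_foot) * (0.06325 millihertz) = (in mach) 2.312e-09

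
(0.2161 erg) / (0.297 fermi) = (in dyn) 7.276e+12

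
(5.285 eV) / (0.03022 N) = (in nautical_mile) 1.513e-20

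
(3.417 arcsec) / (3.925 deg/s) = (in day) 2.799e-09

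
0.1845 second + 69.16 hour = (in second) 2.49e+05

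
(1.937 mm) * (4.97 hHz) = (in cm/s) 96.27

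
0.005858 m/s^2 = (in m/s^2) 0.005858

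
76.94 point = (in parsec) 8.796e-19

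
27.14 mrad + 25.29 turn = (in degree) 9106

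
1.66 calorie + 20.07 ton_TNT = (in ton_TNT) 20.07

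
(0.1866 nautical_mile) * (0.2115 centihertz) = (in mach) 0.002147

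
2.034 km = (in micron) 2.034e+09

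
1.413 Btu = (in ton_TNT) 3.563e-07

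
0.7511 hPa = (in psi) 0.01089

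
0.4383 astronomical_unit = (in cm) 6.557e+12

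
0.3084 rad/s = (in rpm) 2.945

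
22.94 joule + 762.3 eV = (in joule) 22.94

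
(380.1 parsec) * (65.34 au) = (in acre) 2.833e+28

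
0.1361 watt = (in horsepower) 0.0001825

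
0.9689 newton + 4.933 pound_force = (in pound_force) 5.151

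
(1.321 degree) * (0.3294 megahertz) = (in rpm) 7.252e+04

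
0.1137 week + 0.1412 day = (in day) 0.9371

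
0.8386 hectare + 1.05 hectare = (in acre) 4.667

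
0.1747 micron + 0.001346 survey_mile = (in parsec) 7.02e-17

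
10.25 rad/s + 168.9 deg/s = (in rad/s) 13.2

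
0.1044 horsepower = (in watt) 77.85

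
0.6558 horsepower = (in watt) 489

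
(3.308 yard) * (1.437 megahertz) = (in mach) 1.277e+04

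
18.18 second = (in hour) 0.00505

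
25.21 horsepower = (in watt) 1.88e+04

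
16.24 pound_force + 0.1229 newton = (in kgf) 7.379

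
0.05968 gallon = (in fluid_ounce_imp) 7.951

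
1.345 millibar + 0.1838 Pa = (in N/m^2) 134.7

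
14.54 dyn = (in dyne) 14.54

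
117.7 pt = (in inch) 1.635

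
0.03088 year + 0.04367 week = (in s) 1e+06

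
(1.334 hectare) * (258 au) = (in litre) 5.149e+20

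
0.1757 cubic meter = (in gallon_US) 46.42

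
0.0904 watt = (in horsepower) 0.0001212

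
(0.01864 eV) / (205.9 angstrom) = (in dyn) 1.45e-08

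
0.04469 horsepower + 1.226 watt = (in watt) 34.55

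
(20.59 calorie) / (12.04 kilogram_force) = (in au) 4.877e-12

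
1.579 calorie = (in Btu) 0.006262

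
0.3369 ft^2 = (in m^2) 0.0313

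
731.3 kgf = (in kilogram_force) 731.3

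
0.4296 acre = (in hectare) 0.1739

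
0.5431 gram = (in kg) 0.0005431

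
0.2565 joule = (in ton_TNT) 6.13e-11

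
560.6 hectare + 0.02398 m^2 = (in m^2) 5.606e+06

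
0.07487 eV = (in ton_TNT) 2.867e-30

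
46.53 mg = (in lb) 0.0001026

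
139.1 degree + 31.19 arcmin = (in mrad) 2437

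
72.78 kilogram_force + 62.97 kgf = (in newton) 1331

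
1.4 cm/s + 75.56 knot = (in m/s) 38.89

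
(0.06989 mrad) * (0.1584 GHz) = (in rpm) 1.057e+05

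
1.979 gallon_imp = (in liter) 8.997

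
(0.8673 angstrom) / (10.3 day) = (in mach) 2.862e-19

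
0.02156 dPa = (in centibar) 2.156e-06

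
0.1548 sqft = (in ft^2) 0.1548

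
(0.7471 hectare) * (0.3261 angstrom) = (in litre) 0.0002436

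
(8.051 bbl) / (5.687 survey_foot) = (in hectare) 7.384e-05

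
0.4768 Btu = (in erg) 5.031e+09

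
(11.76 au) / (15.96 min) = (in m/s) 1.837e+09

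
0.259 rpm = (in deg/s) 1.554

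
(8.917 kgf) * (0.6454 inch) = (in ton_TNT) 3.426e-10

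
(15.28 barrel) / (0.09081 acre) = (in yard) 0.007229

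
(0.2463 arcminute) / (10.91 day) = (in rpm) 7.258e-10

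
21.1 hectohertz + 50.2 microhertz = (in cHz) 2.11e+05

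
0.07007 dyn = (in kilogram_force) 7.145e-08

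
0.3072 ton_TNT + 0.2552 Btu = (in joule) 1.285e+09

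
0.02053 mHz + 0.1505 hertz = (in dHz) 1.505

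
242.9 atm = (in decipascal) 2.461e+08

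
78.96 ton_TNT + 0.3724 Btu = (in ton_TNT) 78.96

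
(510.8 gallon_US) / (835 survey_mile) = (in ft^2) 1.549e-05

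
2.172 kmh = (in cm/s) 60.33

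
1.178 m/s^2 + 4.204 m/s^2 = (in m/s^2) 5.382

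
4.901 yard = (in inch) 176.4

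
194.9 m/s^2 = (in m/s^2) 194.9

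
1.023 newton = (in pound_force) 0.23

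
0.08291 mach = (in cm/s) 2823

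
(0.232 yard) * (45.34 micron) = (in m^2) 9.618e-06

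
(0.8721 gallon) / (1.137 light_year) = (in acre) 7.584e-23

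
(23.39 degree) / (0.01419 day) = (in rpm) 0.00318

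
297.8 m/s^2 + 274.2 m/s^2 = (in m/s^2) 572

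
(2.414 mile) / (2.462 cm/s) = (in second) 1.578e+05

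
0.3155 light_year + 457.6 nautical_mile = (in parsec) 0.09673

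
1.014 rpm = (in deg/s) 6.084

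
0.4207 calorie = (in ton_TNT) 4.207e-10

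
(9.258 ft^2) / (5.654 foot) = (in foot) 1.637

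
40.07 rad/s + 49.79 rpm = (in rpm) 432.4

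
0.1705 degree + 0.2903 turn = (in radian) 1.827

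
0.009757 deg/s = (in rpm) 0.001626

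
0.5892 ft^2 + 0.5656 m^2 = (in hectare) 6.203e-05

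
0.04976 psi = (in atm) 0.003386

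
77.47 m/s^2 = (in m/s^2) 77.47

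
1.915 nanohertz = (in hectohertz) 1.915e-11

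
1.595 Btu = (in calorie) 402.2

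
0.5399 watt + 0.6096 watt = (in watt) 1.15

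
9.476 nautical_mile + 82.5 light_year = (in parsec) 25.29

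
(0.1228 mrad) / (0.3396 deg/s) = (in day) 2.398e-07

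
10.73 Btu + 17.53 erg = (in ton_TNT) 2.706e-06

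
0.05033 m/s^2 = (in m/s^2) 0.05033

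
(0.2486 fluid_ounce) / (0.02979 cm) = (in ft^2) 0.2656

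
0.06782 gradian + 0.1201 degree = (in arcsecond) 652.1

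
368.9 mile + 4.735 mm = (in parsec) 1.924e-11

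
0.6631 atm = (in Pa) 6.719e+04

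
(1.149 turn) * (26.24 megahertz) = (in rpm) 1.809e+09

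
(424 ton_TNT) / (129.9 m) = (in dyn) 1.366e+15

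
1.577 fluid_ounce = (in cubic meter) 4.664e-05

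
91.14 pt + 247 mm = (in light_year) 2.951e-17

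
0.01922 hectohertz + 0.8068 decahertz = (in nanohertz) 9.99e+09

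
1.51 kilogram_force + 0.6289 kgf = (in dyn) 2.098e+06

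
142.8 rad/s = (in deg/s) 8182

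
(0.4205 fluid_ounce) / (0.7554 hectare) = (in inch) 6.481e-08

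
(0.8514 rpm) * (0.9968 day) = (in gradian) 4.888e+05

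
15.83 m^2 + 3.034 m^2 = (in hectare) 0.001886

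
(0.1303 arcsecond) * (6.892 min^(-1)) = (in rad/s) 7.256e-08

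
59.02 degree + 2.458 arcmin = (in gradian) 65.62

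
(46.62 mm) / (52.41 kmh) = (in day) 3.706e-08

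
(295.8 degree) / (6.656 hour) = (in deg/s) 0.01234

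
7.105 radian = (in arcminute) 2.443e+04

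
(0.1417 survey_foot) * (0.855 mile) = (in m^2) 59.43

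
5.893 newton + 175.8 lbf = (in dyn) 7.879e+07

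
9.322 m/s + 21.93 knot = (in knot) 40.05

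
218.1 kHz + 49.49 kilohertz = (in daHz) 2.676e+04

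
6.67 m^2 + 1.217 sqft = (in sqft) 73.01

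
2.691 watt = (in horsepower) 0.003609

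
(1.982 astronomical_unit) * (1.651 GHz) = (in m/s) 4.895e+20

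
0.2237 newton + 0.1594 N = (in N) 0.3831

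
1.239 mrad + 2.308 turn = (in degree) 831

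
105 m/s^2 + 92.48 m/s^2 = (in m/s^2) 197.5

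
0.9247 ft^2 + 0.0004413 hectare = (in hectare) 0.0004499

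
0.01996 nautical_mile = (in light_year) 3.907e-15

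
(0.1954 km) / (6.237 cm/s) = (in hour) 0.8703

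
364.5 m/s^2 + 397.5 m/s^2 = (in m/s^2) 762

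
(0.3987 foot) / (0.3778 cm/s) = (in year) 1.02e-06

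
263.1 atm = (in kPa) 2.666e+04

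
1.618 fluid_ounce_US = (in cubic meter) 4.785e-05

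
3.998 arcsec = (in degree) 0.001111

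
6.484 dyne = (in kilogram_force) 6.612e-06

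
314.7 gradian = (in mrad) 4943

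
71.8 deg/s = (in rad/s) 1.253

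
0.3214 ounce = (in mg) 9112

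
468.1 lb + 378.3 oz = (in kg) 223.1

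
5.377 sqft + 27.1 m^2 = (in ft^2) 297.1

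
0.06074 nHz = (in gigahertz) 6.074e-20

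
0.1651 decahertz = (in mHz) 1651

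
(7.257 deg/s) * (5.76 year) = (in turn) 3.662e+06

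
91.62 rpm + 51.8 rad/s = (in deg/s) 3518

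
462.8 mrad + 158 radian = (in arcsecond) 3.269e+07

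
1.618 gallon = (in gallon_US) 1.618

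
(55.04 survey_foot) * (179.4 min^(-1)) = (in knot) 97.51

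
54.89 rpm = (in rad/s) 5.748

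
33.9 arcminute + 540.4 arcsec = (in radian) 0.01248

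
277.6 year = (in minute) 1.459e+08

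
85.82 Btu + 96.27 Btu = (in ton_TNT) 4.592e-05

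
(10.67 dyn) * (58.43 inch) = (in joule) 0.0001584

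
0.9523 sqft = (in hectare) 8.847e-06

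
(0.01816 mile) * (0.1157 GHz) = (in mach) 9.931e+06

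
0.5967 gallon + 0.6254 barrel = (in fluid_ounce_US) 3439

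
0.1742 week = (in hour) 29.27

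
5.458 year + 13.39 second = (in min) 2.869e+06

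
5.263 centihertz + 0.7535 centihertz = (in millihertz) 60.16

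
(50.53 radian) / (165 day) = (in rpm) 3.385e-05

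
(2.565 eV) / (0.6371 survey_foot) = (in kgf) 2.158e-19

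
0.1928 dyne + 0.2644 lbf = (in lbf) 0.2644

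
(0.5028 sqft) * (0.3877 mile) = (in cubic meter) 29.15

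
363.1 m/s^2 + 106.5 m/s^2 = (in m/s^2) 469.6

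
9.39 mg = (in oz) 0.0003312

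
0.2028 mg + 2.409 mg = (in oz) 9.213e-05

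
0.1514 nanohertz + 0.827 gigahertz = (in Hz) 8.27e+08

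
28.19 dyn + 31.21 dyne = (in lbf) 0.0001335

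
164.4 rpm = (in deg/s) 986.4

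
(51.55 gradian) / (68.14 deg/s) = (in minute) 0.01135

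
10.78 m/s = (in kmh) 38.81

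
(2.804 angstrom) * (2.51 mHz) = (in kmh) 2.534e-12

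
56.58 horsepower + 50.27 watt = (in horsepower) 56.65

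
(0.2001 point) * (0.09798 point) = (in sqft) 2.626e-08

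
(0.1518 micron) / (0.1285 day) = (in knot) 2.658e-11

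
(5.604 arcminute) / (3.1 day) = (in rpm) 5.812e-08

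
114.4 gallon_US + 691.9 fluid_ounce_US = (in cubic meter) 0.4535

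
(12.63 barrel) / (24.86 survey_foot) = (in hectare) 2.65e-05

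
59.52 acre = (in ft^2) 2.593e+06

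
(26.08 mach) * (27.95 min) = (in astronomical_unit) 9.955e-05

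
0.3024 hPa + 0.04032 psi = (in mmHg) 2.312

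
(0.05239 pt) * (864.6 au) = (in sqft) 2.573e+10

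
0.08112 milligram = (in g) 8.112e-05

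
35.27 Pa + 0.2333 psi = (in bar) 0.01644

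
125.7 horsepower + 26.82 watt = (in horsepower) 125.7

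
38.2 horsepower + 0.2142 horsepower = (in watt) 2.865e+04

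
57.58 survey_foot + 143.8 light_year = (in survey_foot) 4.463e+18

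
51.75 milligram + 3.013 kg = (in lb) 6.643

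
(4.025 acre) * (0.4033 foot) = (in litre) 2.002e+06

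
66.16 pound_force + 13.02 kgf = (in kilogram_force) 43.03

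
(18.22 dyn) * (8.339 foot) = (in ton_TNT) 1.107e-13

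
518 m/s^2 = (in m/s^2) 518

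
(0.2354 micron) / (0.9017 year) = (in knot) 1.609e-14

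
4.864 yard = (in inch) 175.1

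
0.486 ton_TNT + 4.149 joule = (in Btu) 1.927e+06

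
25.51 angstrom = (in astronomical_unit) 1.705e-20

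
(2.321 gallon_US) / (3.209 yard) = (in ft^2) 0.03223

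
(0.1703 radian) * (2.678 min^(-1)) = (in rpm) 0.07258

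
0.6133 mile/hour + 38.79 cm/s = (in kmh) 2.383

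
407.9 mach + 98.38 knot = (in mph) 3.108e+05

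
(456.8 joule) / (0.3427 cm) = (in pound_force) 2.997e+04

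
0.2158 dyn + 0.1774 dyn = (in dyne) 0.3932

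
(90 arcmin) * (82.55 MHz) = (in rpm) 2.064e+07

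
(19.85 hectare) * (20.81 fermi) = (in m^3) 4.131e-09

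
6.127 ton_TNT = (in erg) 2.564e+17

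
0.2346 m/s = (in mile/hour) 0.5248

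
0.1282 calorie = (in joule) 0.5364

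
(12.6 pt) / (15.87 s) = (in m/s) 0.0002801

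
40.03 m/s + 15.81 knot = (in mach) 0.1414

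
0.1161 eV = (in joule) 1.86e-20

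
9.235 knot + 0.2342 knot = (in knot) 9.469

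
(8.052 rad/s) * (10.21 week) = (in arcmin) 1.709e+11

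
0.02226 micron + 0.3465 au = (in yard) 5.669e+10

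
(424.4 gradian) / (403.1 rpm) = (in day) 1.828e-06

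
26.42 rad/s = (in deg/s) 1514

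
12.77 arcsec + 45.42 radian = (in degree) 2602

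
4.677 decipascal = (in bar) 4.677e-06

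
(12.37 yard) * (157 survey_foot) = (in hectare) 0.05413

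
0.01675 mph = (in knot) 0.01456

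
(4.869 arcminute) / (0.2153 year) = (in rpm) 1.992e-09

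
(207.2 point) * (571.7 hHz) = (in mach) 12.27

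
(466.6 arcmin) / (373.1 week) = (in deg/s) 3.446e-08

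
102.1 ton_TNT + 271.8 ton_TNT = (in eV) 9.764e+30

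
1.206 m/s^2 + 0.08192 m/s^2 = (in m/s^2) 1.288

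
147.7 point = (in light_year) 5.508e-18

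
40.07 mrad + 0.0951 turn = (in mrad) 637.6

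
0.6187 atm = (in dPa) 6.269e+05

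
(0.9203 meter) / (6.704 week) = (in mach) 6.666e-10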